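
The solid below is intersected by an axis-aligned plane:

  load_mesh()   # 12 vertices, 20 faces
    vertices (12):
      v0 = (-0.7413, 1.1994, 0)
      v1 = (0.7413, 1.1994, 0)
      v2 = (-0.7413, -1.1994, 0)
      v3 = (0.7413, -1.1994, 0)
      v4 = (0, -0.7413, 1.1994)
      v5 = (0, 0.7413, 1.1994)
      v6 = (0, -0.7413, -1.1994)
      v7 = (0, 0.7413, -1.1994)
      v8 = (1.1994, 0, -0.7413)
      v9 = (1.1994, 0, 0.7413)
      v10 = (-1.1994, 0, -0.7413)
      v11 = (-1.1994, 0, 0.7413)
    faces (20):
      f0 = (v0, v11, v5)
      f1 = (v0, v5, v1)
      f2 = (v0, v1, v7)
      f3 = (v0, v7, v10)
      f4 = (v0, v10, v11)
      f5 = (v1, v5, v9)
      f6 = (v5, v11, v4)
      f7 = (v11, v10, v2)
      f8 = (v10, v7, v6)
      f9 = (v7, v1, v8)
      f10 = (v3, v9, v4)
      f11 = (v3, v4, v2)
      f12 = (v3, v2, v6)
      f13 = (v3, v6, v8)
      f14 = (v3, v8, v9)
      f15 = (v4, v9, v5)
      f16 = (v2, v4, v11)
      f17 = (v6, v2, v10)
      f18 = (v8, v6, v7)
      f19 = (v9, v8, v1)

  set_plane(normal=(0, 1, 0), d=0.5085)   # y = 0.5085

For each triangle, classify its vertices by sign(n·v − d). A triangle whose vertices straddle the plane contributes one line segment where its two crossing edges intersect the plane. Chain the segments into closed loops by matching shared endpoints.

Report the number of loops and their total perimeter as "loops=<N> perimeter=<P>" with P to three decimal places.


loops=1 perimeter=6.876

Straddling triangles (10 of 20):
  (v0,v11,v5) [+-+] → (-1.00518, 0.5085, 0.427017)–(-0.376663, 0.5085, 1.05554)  len=0.8889
  (v0,v7,v10) [++-] → (-0.376663, 0.5085, -1.05554)–(-1.00518, 0.5085, -0.427017)  len=0.8889
  (v0,v10,v11) [+--] → (-1.00518, 0.5085, -0.427017)–(-1.00518, 0.5085, 0.427017)  len=0.8540
  (v1,v5,v9) [++-] → (0.376663, 0.5085, 1.05554)–(1.00518, 0.5085, 0.427017)  len=0.8889
  (v5,v11,v4) [+--] → (-0.376663, 0.5085, 1.05554)–(0, 0.5085, 1.1994)  len=0.4032
  (v10,v7,v6) [-+-] → (-0.376663, 0.5085, -1.05554)–(0, 0.5085, -1.1994)  len=0.4032
  (v7,v1,v8) [++-] → (1.00518, 0.5085, -0.427017)–(0.376663, 0.5085, -1.05554)  len=0.8889
  (v4,v9,v5) [--+] → (0.376663, 0.5085, 1.05554)–(0, 0.5085, 1.1994)  len=0.4032
  (v8,v6,v7) [--+] → (0, 0.5085, -1.1994)–(0.376663, 0.5085, -1.05554)  len=0.4032
  (v9,v8,v1) [--+] → (1.00518, 0.5085, -0.427017)–(1.00518, 0.5085, 0.427017)  len=0.8540

Chained into 1 loop(s):
  loop 1: 10 segments, perimeter = 6.8763
Total perimeter = 6.876


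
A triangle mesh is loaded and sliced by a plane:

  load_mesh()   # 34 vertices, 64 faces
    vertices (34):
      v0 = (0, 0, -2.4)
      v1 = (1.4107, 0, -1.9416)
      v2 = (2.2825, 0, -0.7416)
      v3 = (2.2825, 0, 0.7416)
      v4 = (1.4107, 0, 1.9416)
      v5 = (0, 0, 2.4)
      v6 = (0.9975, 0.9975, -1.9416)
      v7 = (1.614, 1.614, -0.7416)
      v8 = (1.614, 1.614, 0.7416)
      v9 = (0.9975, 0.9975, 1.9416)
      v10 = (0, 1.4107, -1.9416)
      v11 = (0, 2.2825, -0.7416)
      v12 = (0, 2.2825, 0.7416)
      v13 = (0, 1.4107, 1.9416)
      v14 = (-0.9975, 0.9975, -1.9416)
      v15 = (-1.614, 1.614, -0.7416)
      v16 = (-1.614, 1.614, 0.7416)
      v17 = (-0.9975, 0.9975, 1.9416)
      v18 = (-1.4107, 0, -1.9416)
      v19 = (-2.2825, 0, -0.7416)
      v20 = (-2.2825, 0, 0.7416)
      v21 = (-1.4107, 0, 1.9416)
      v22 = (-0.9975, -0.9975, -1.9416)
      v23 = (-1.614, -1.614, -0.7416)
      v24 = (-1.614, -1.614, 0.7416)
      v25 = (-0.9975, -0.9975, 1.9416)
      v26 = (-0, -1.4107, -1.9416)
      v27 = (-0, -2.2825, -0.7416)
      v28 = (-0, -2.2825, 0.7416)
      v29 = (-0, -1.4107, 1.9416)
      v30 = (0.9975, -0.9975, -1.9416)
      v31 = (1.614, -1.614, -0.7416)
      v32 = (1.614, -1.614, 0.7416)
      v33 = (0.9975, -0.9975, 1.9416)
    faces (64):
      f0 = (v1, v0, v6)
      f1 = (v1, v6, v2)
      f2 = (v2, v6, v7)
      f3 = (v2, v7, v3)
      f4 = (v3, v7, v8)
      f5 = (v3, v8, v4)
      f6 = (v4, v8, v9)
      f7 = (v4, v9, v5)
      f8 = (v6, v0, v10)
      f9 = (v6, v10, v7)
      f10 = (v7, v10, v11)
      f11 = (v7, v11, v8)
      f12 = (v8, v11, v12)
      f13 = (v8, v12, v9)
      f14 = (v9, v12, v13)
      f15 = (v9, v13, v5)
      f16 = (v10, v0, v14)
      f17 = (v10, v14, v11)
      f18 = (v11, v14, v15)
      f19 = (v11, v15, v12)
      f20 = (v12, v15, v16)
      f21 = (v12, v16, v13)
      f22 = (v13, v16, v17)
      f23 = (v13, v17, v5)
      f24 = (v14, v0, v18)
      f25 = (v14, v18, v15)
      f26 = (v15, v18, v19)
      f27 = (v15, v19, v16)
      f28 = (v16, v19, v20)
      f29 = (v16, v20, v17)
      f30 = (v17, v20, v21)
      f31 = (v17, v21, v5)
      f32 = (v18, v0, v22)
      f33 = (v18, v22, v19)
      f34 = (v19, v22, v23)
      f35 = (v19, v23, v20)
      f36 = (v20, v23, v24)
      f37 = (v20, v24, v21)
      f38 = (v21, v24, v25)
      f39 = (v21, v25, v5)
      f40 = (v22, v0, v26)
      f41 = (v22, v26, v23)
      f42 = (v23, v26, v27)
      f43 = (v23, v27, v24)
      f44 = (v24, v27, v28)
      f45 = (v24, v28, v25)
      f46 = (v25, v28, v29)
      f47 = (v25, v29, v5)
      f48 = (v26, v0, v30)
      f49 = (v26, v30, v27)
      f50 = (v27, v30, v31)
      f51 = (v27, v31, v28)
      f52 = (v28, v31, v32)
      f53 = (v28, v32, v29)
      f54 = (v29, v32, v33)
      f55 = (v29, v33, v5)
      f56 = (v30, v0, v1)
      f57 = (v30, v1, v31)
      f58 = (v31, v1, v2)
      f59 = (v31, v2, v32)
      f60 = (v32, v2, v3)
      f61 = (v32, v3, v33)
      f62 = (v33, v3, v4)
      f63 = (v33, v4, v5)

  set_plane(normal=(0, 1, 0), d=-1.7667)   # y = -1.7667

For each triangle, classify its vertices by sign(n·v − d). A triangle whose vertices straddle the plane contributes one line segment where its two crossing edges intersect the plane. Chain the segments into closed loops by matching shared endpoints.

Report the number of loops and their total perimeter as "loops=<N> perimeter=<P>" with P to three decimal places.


Straddling triangles (10 of 64):
  (v23,v26,v27) [++-] → (0, -1.7667, -1.45158)–(-1.24533, -1.7667, -0.7416)  len=1.4335
  (v23,v27,v24) [+-+] → (-1.24533, -1.7667, -0.7416)–(-1.24533, -1.7667, 0.402805)  len=1.1444
  (v24,v27,v28) [+--] → (-1.24533, -1.7667, 0.402805)–(-1.24533, -1.7667, 0.7416)  len=0.3388
  (v24,v28,v25) [+-+] → (-1.24533, -1.7667, 0.7416)–(-0.400397, -1.7667, 1.22328)  len=0.9726
  (v25,v28,v29) [+-+] → (-0.400397, -1.7667, 1.22328)–(0, -1.7667, 1.45158)  len=0.4609
  (v26,v30,v27) [++-] → (0.400397, -1.7667, -1.22328)–(0, -1.7667, -1.45158)  len=0.4609
  (v27,v30,v31) [-++] → (0.400397, -1.7667, -1.22328)–(1.24533, -1.7667, -0.7416)  len=0.9726
  (v27,v31,v28) [-+-] → (1.24533, -1.7667, -0.7416)–(1.24533, -1.7667, -0.402805)  len=0.3388
  (v28,v31,v32) [-++] → (1.24533, -1.7667, -0.402805)–(1.24533, -1.7667, 0.7416)  len=1.1444
  (v28,v32,v29) [-++] → (1.24533, -1.7667, 0.7416)–(0, -1.7667, 1.45158)  len=1.4335

Chained into 1 loop(s):
  loop 1: 10 segments, perimeter = 8.7004
Total perimeter = 8.700

loops=1 perimeter=8.700


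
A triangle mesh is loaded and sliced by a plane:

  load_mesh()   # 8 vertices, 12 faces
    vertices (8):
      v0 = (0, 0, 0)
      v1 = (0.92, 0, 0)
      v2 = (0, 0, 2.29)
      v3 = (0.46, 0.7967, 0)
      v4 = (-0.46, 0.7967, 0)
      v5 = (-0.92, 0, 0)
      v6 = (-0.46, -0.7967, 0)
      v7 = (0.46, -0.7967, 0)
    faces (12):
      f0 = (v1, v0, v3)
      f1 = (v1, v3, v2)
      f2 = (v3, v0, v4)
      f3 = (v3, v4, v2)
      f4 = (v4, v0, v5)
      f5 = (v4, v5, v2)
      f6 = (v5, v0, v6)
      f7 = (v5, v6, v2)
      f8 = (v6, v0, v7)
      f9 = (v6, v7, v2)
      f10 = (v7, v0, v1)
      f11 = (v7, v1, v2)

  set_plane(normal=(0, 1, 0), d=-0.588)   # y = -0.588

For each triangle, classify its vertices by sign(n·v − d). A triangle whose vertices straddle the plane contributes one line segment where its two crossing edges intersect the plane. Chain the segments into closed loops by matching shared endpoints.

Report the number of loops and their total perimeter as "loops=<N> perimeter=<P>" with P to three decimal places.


Straddling triangles (6 of 12):
  (v5,v0,v6) [++-] → (-0.3395, -0.588, 0)–(-0.5805, -0.588, 0)  len=0.2410
  (v5,v6,v2) [+-+] → (-0.5805, -0.588, 0)–(-0.3395, -0.588, 0.599878)  len=0.6465
  (v6,v0,v7) [-+-] → (-0.3395, -0.588, 0)–(0.3395, -0.588, 0)  len=0.6790
  (v6,v7,v2) [--+] → (0.3395, -0.588, 0.599878)–(-0.3395, -0.588, 0.599878)  len=0.6790
  (v7,v0,v1) [-++] → (0.3395, -0.588, 0)–(0.5805, -0.588, 0)  len=0.2410
  (v7,v1,v2) [-++] → (0.5805, -0.588, 0)–(0.3395, -0.588, 0.599878)  len=0.6465

Chained into 1 loop(s):
  loop 1: 6 segments, perimeter = 3.1330
Total perimeter = 3.133

loops=1 perimeter=3.133


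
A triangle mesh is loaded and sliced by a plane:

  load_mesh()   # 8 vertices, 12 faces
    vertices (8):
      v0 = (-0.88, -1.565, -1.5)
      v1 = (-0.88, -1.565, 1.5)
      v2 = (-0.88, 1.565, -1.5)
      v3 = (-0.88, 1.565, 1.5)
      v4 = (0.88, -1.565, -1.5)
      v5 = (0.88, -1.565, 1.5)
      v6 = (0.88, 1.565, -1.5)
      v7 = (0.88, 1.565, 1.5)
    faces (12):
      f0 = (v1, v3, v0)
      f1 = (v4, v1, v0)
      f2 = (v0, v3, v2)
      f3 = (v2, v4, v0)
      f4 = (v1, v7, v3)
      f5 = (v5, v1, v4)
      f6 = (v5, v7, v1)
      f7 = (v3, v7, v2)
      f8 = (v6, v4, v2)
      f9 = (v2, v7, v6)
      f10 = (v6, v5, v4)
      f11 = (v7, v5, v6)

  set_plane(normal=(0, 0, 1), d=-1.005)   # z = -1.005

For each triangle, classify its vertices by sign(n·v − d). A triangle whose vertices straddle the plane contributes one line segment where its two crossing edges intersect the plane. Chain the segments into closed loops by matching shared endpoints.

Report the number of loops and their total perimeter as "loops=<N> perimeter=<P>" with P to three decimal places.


loops=1 perimeter=9.780

Straddling triangles (8 of 12):
  (v1,v3,v0) [++-] → (-0.88, -1.04855, -1.005)–(-0.88, -1.565, -1.005)  len=0.5165
  (v4,v1,v0) [-+-] → (0.5896, -1.565, -1.005)–(-0.88, -1.565, -1.005)  len=1.4696
  (v0,v3,v2) [-+-] → (-0.88, -1.04855, -1.005)–(-0.88, 1.565, -1.005)  len=2.6136
  (v5,v1,v4) [++-] → (0.5896, -1.565, -1.005)–(0.88, -1.565, -1.005)  len=0.2904
  (v3,v7,v2) [++-] → (-0.5896, 1.565, -1.005)–(-0.88, 1.565, -1.005)  len=0.2904
  (v2,v7,v6) [-+-] → (-0.5896, 1.565, -1.005)–(0.88, 1.565, -1.005)  len=1.4696
  (v6,v5,v4) [-+-] → (0.88, 1.04855, -1.005)–(0.88, -1.565, -1.005)  len=2.6136
  (v7,v5,v6) [++-] → (0.88, 1.04855, -1.005)–(0.88, 1.565, -1.005)  len=0.5165

Chained into 1 loop(s):
  loop 1: 8 segments, perimeter = 9.7800
Total perimeter = 9.780


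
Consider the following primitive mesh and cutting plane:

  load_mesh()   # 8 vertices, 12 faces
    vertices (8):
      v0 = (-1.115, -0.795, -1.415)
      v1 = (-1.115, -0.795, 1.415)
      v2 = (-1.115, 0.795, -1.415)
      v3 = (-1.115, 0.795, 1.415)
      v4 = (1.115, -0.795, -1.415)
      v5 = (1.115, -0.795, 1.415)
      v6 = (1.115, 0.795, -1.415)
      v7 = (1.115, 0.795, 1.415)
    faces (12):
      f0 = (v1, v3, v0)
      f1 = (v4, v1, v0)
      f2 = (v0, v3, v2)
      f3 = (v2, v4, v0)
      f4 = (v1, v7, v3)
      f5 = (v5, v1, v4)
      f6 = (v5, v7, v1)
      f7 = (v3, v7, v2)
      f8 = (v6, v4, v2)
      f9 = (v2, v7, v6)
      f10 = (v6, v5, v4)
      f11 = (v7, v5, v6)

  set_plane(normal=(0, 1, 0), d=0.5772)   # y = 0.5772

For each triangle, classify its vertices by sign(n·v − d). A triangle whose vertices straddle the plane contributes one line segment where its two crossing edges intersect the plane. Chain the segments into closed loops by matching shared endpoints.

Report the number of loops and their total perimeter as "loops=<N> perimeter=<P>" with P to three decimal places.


loops=1 perimeter=10.120

Straddling triangles (8 of 12):
  (v1,v3,v0) [-+-] → (-1.115, 0.5772, 1.415)–(-1.115, 0.5772, 1.02734)  len=0.3877
  (v0,v3,v2) [-++] → (-1.115, 0.5772, 1.02734)–(-1.115, 0.5772, -1.415)  len=2.4423
  (v2,v4,v0) [+--] → (-0.809532, 0.5772, -1.415)–(-1.115, 0.5772, -1.415)  len=0.3055
  (v1,v7,v3) [-++] → (0.809532, 0.5772, 1.415)–(-1.115, 0.5772, 1.415)  len=1.9245
  (v5,v7,v1) [-+-] → (1.115, 0.5772, 1.415)–(0.809532, 0.5772, 1.415)  len=0.3055
  (v6,v4,v2) [+-+] → (1.115, 0.5772, -1.415)–(-0.809532, 0.5772, -1.415)  len=1.9245
  (v6,v5,v4) [+--] → (1.115, 0.5772, -1.02734)–(1.115, 0.5772, -1.415)  len=0.3877
  (v7,v5,v6) [+-+] → (1.115, 0.5772, 1.415)–(1.115, 0.5772, -1.02734)  len=2.4423

Chained into 1 loop(s):
  loop 1: 8 segments, perimeter = 10.1200
Total perimeter = 10.120


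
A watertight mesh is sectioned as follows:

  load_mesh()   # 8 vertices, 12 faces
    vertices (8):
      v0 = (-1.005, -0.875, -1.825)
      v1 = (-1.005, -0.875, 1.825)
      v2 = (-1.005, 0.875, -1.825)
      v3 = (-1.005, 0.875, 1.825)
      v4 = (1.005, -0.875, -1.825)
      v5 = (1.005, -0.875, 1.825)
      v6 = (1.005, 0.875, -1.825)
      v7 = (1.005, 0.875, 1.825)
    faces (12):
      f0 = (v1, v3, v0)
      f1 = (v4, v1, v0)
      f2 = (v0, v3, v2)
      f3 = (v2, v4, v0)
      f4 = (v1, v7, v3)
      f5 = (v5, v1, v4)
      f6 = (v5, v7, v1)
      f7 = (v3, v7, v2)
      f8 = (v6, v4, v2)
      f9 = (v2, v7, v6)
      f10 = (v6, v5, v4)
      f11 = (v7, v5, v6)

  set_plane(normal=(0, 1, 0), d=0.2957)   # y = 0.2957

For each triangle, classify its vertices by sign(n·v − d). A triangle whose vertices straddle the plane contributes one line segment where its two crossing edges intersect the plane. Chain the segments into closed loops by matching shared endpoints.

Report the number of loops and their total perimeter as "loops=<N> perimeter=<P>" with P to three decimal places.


Straddling triangles (8 of 12):
  (v1,v3,v0) [-+-] → (-1.005, 0.2957, 1.825)–(-1.005, 0.2957, 0.616746)  len=1.2083
  (v0,v3,v2) [-++] → (-1.005, 0.2957, 0.616746)–(-1.005, 0.2957, -1.825)  len=2.4417
  (v2,v4,v0) [+--] → (-0.339633, 0.2957, -1.825)–(-1.005, 0.2957, -1.825)  len=0.6654
  (v1,v7,v3) [-++] → (0.339633, 0.2957, 1.825)–(-1.005, 0.2957, 1.825)  len=1.3446
  (v5,v7,v1) [-+-] → (1.005, 0.2957, 1.825)–(0.339633, 0.2957, 1.825)  len=0.6654
  (v6,v4,v2) [+-+] → (1.005, 0.2957, -1.825)–(-0.339633, 0.2957, -1.825)  len=1.3446
  (v6,v5,v4) [+--] → (1.005, 0.2957, -0.616746)–(1.005, 0.2957, -1.825)  len=1.2083
  (v7,v5,v6) [+-+] → (1.005, 0.2957, 1.825)–(1.005, 0.2957, -0.616746)  len=2.4417

Chained into 1 loop(s):
  loop 1: 8 segments, perimeter = 11.3200
Total perimeter = 11.320

loops=1 perimeter=11.320


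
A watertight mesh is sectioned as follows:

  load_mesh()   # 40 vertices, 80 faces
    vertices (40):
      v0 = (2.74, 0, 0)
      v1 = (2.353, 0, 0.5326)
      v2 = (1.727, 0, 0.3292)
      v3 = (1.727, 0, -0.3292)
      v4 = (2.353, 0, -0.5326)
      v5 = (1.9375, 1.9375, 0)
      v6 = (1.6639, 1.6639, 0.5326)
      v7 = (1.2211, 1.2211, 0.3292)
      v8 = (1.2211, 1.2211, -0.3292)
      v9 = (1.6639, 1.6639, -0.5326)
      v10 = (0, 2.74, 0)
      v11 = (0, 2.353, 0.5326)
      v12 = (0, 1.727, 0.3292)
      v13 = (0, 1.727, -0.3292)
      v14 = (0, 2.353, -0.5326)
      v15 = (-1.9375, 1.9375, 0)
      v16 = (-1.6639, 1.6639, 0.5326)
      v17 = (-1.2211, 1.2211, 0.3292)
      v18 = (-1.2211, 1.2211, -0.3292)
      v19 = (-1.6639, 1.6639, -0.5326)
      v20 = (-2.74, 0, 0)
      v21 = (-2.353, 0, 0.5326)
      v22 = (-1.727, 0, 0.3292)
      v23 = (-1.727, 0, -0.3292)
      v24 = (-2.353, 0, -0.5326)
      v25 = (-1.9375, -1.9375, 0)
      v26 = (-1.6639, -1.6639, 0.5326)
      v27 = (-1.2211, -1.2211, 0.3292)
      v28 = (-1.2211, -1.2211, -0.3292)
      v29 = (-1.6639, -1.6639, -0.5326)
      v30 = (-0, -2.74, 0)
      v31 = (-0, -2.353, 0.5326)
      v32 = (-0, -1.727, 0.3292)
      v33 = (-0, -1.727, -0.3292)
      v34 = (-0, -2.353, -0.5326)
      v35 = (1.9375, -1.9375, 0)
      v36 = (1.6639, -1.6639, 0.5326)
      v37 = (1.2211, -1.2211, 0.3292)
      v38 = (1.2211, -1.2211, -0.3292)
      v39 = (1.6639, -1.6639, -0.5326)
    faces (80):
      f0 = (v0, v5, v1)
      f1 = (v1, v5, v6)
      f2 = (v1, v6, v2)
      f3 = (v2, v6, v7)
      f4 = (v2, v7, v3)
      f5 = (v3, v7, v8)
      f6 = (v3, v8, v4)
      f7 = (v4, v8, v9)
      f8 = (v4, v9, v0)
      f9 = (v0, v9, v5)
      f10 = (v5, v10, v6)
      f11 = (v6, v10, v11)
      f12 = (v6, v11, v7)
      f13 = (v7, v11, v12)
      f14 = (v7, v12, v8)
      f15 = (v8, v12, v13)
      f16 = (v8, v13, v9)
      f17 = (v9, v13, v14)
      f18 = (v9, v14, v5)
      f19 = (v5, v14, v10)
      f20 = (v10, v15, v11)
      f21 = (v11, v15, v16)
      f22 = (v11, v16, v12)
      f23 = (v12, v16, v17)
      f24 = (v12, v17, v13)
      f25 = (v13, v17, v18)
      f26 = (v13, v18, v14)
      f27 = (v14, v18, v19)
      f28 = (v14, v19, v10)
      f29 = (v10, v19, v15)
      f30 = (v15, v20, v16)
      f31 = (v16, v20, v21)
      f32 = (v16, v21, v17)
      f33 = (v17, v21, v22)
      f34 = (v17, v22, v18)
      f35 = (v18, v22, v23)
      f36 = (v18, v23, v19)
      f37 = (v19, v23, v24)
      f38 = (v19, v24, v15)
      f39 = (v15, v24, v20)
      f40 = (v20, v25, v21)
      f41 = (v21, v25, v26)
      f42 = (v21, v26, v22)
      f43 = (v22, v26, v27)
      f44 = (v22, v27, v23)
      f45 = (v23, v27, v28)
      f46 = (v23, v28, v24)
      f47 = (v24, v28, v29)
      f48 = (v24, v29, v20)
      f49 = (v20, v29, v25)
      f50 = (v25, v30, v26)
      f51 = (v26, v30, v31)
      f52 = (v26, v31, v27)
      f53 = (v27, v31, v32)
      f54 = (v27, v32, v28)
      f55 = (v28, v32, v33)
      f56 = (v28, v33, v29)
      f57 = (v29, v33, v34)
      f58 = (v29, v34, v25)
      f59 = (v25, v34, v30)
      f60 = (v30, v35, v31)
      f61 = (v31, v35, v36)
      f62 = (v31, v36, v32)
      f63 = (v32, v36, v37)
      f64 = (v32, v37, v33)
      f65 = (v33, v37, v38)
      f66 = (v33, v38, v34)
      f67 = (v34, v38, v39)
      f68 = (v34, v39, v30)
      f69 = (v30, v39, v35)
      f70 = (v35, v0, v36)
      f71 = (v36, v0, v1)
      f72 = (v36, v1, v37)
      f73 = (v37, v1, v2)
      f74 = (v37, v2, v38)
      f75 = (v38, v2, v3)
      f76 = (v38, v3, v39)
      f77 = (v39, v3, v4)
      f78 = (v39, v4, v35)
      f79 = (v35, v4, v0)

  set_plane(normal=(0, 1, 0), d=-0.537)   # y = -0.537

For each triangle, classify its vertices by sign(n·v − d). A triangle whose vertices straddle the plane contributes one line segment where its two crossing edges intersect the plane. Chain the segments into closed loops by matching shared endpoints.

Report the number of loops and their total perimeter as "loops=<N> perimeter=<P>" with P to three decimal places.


loops=2 perimeter=6.583

Straddling triangles (20 of 80):
  (v20,v25,v21) [+-+] → (-2.51758, -0.537, 0)–(-2.23784, -0.537, 0.384984)  len=0.4759
  (v21,v25,v26) [+--] → (-2.23784, -0.537, 0.384984)–(-2.1306, -0.537, 0.5326)  len=0.1825
  (v21,v26,v22) [+-+] → (-2.1306, -0.537, 0.5326)–(-1.70664, -0.537, 0.394844)  len=0.4458
  (v22,v26,v27) [+--] → (-1.70664, -0.537, 0.394844)–(-1.50452, -0.537, 0.3292)  len=0.2125
  (v22,v27,v23) [+-+] → (-1.50452, -0.537, 0.3292)–(-1.50452, -0.537, -0.0396571)  len=0.3689
  (v23,v27,v28) [+--] → (-1.50452, -0.537, -0.0396571)–(-1.50452, -0.537, -0.3292)  len=0.2895
  (v23,v28,v24) [+-+] → (-1.50452, -0.537, -0.3292)–(-1.85523, -0.537, -0.443151)  len=0.3688
  (v24,v28,v29) [+--] → (-1.85523, -0.537, -0.443151)–(-2.1306, -0.537, -0.5326)  len=0.2895
  (v24,v29,v20) [+-+] → (-2.1306, -0.537, -0.5326)–(-2.3927, -0.537, -0.171889)  len=0.4459
  (v20,v29,v25) [+--] → (-2.3927, -0.537, -0.171889)–(-2.51758, -0.537, 0)  len=0.2125
  (v35,v0,v36) [-+-] → (2.51758, -0.537, 0)–(2.3927, -0.537, 0.171889)  len=0.2125
  (v36,v0,v1) [-++] → (2.3927, -0.537, 0.171889)–(2.1306, -0.537, 0.5326)  len=0.4459
  (v36,v1,v37) [-+-] → (2.1306, -0.537, 0.5326)–(1.85523, -0.537, 0.443151)  len=0.2895
  (v37,v1,v2) [-++] → (1.85523, -0.537, 0.443151)–(1.50452, -0.537, 0.3292)  len=0.3688
  (v37,v2,v38) [-+-] → (1.50452, -0.537, 0.3292)–(1.50452, -0.537, 0.0396571)  len=0.2895
  (v38,v2,v3) [-++] → (1.50452, -0.537, 0.0396571)–(1.50452, -0.537, -0.3292)  len=0.3689
  (v38,v3,v39) [-+-] → (1.50452, -0.537, -0.3292)–(1.70664, -0.537, -0.394844)  len=0.2125
  (v39,v3,v4) [-++] → (1.70664, -0.537, -0.394844)–(2.1306, -0.537, -0.5326)  len=0.4458
  (v39,v4,v35) [-+-] → (2.1306, -0.537, -0.5326)–(2.23784, -0.537, -0.384984)  len=0.1825
  (v35,v4,v0) [-++] → (2.23784, -0.537, -0.384984)–(2.51758, -0.537, 0)  len=0.4759

Chained into 2 loop(s):
  loop 1: 10 segments, perimeter = 3.2917
  loop 2: 10 segments, perimeter = 3.2917
Total perimeter = 6.583


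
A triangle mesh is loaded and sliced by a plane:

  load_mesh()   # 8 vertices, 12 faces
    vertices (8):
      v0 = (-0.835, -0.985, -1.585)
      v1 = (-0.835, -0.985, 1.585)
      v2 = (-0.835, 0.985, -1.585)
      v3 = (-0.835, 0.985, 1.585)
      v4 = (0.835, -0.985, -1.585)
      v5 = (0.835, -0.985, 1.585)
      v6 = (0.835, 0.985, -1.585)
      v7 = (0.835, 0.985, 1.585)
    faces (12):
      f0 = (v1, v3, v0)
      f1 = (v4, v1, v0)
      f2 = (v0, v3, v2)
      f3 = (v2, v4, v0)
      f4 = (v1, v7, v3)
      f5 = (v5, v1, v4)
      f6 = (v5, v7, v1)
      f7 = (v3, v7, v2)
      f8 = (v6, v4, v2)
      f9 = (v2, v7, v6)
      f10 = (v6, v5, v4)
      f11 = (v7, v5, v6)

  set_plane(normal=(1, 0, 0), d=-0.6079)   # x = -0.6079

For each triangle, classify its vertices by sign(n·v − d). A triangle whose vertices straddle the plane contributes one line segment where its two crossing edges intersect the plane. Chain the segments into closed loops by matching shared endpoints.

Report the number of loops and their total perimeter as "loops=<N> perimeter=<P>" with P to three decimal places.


loops=1 perimeter=10.280

Straddling triangles (8 of 12):
  (v4,v1,v0) [+--] → (-0.6079, -0.985, 1.15392)–(-0.6079, -0.985, -1.585)  len=2.7389
  (v2,v4,v0) [-+-] → (-0.6079, 0.717104, -1.585)–(-0.6079, -0.985, -1.585)  len=1.7021
  (v1,v7,v3) [-+-] → (-0.6079, -0.717104, 1.585)–(-0.6079, 0.985, 1.585)  len=1.7021
  (v5,v1,v4) [+-+] → (-0.6079, -0.985, 1.585)–(-0.6079, -0.985, 1.15392)  len=0.4311
  (v5,v7,v1) [++-] → (-0.6079, -0.717104, 1.585)–(-0.6079, -0.985, 1.585)  len=0.2679
  (v3,v7,v2) [-+-] → (-0.6079, 0.985, 1.585)–(-0.6079, 0.985, -1.15392)  len=2.7389
  (v6,v4,v2) [++-] → (-0.6079, 0.717104, -1.585)–(-0.6079, 0.985, -1.585)  len=0.2679
  (v2,v7,v6) [-++] → (-0.6079, 0.985, -1.15392)–(-0.6079, 0.985, -1.585)  len=0.4311

Chained into 1 loop(s):
  loop 1: 8 segments, perimeter = 10.2800
Total perimeter = 10.280


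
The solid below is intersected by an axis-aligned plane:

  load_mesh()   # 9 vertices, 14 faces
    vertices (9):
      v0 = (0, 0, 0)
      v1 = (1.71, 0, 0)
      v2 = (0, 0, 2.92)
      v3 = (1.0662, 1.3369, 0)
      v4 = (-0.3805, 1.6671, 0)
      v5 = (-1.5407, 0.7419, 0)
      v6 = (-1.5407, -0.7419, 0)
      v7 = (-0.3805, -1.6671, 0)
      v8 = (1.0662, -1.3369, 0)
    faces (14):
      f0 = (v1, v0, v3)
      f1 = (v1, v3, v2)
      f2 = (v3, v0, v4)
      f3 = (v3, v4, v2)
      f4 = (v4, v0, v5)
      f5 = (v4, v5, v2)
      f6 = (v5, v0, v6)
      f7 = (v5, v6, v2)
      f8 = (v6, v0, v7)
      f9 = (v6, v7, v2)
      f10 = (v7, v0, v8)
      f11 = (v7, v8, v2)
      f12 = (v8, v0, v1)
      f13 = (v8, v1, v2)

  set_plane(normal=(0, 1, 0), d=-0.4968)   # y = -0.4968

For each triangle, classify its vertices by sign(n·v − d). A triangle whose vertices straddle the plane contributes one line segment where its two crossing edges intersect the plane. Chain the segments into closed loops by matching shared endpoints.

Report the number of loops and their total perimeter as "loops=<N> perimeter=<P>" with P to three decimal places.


Straddling triangles (8 of 14):
  (v5,v0,v6) [++-] → (-1.0317, -0.4968, 0)–(-1.5407, -0.4968, 0)  len=0.5090
  (v5,v6,v2) [+-+] → (-1.5407, -0.4968, 0)–(-1.0317, -0.4968, 0.964674)  len=1.0907
  (v6,v0,v7) [-+-] → (-1.0317, -0.4968, 0)–(-0.11339, -0.4968, 0)  len=0.9183
  (v6,v7,v2) [--+] → (-0.11339, -0.4968, 2.04983)–(-1.0317, -0.4968, 0.964674)  len=1.4216
  (v7,v0,v8) [-+-] → (-0.11339, -0.4968, 0)–(0.396206, -0.4968, 0)  len=0.5096
  (v7,v8,v2) [--+] → (0.396206, -0.4968, 1.83491)–(-0.11339, -0.4968, 2.04983)  len=0.5531
  (v8,v0,v1) [-++] → (0.396206, -0.4968, 0)–(1.47076, -0.4968, 0)  len=1.0746
  (v8,v1,v2) [-++] → (1.47076, -0.4968, 0)–(0.396206, -0.4968, 1.83491)  len=2.1264

Chained into 1 loop(s):
  loop 1: 8 segments, perimeter = 8.2032
Total perimeter = 8.203

loops=1 perimeter=8.203


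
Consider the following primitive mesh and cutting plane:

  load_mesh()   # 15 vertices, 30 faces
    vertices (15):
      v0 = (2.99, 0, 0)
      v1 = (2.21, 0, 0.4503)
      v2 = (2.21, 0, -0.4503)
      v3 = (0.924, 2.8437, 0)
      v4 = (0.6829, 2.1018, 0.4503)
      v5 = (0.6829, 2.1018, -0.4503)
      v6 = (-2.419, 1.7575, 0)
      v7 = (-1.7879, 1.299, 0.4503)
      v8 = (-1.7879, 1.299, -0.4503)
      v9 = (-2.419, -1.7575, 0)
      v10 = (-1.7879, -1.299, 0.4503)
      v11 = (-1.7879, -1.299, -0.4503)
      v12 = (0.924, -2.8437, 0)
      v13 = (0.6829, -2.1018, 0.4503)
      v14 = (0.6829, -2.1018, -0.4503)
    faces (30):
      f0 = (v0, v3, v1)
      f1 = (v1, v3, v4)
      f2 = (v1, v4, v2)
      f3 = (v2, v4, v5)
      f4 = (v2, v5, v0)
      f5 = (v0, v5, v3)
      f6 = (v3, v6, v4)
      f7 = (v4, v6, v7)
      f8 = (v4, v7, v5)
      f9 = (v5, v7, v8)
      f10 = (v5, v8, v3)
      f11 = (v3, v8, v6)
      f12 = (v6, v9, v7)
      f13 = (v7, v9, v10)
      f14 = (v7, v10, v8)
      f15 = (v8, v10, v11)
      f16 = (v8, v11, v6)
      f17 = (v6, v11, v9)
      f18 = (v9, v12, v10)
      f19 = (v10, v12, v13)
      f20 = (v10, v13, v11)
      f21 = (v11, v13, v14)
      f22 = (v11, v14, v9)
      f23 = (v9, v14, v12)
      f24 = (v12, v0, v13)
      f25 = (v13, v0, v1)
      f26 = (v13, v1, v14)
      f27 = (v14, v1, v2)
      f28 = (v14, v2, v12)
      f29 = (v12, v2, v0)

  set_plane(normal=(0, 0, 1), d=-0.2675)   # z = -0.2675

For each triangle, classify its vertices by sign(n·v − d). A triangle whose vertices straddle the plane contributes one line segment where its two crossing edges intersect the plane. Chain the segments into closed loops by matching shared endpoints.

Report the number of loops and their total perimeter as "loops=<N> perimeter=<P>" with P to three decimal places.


Straddling triangles (20 of 30):
  (v1,v4,v2) [++-] → (1.90004, 0.426615, -0.2675)–(2.21, 0, -0.2675)  len=0.5273
  (v2,v4,v5) [-+-] → (1.90004, 0.426615, -0.2675)–(0.6829, 2.1018, -0.2675)  len=2.0707
  (v2,v5,v0) [--+] → (1.61947, 1.24857, -0.2675)–(2.52664, 0, -0.2675)  len=1.5433
  (v0,v5,v3) [+-+] → (1.61947, 1.24857, -0.2675)–(0.780775, 2.40298, -0.2675)  len=1.4269
  (v4,v7,v5) [++-] → (0.181387, 1.93885, -0.2675)–(0.6829, 2.1018, -0.2675)  len=0.5273
  (v5,v7,v8) [-+-] → (0.181387, 1.93885, -0.2675)–(-1.7879, 1.299, -0.2675)  len=2.0706
  (v5,v8,v3) [--+] → (-0.687, 1.92607, -0.2675)–(0.780775, 2.40298, -0.2675)  len=1.5433
  (v3,v8,v6) [+-+] → (-0.687, 1.92607, -0.2675)–(-2.0441, 1.48513, -0.2675)  len=1.4269
  (v7,v10,v8) [++-] → (-1.7879, 0.771669, -0.2675)–(-1.7879, 1.299, -0.2675)  len=0.5273
  (v8,v10,v11) [-+-] → (-1.7879, 0.771669, -0.2675)–(-1.7879, -1.299, -0.2675)  len=2.0707
  (v8,v11,v6) [--+] → (-2.0441, -0.058209, -0.2675)–(-2.0441, 1.48513, -0.2675)  len=1.5433
  (v6,v11,v9) [+-+] → (-2.0441, -0.058209, -0.2675)–(-2.0441, -1.48513, -0.2675)  len=1.4269
  (v10,v13,v11) [++-] → (-1.28639, -1.46195, -0.2675)–(-1.7879, -1.299, -0.2675)  len=0.5273
  (v11,v13,v14) [-+-] → (-1.28639, -1.46195, -0.2675)–(0.6829, -2.1018, -0.2675)  len=2.0706
  (v11,v14,v9) [--+] → (-0.576321, -1.96203, -0.2675)–(-2.0441, -1.48513, -0.2675)  len=1.5433
  (v9,v14,v12) [+-+] → (-0.576321, -1.96203, -0.2675)–(0.780775, -2.40298, -0.2675)  len=1.4269
  (v13,v1,v14) [++-] → (0.992864, -1.67519, -0.2675)–(0.6829, -2.1018, -0.2675)  len=0.5273
  (v14,v1,v2) [-+-] → (0.992864, -1.67519, -0.2675)–(2.21, 0, -0.2675)  len=2.0707
  (v14,v2,v12) [--+] → (1.68795, -1.1544, -0.2675)–(0.780775, -2.40298, -0.2675)  len=1.5433
  (v12,v2,v0) [+-+] → (1.68795, -1.1544, -0.2675)–(2.52664, 0, -0.2675)  len=1.4269

Chained into 2 loop(s):
  loop 1: 10 segments, perimeter = 12.9899
  loop 2: 10 segments, perimeter = 14.8512
Total perimeter = 27.841

loops=2 perimeter=27.841


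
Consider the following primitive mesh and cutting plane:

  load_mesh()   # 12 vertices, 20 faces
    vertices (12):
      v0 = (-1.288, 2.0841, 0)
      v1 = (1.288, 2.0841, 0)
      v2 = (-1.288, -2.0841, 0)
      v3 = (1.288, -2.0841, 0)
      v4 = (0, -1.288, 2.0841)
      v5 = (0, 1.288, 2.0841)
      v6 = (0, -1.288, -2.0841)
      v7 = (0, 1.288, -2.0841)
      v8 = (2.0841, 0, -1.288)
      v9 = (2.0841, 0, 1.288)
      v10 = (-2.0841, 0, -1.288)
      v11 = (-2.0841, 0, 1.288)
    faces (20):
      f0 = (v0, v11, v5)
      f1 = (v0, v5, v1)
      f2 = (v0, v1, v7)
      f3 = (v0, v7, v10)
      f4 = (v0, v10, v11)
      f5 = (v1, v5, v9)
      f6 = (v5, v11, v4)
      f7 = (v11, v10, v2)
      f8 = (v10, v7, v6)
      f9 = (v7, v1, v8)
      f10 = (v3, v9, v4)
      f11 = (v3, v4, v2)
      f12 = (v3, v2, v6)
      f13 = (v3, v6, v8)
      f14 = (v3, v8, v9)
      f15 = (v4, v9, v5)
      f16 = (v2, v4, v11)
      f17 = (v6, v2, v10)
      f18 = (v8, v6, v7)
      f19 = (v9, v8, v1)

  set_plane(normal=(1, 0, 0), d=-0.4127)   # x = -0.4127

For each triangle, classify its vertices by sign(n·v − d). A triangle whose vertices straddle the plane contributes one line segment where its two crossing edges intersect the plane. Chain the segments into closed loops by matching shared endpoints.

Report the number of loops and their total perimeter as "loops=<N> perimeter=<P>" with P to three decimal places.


Straddling triangles (10 of 20):
  (v0,v11,v5) [--+] → (-0.4127, 1.03295, 1.92645)–(-0.4127, 1.54309, 1.41631)  len=0.7214
  (v0,v5,v1) [-++] → (-0.4127, 1.54309, 1.41631)–(-0.4127, 2.0841, 0)  len=1.5161
  (v0,v1,v7) [-++] → (-0.4127, 2.0841, 0)–(-0.4127, 1.54309, -1.41631)  len=1.5161
  (v0,v7,v10) [-+-] → (-0.4127, 1.54309, -1.41631)–(-0.4127, 1.03295, -1.92645)  len=0.7214
  (v5,v11,v4) [+-+] → (-0.4127, 1.03295, 1.92645)–(-0.4127, -1.03295, 1.92645)  len=2.0659
  (v10,v7,v6) [-++] → (-0.4127, 1.03295, -1.92645)–(-0.4127, -1.03295, -1.92645)  len=2.0659
  (v3,v4,v2) [++-] → (-0.4127, -1.54309, 1.41631)–(-0.4127, -2.0841, 0)  len=1.5161
  (v3,v2,v6) [+-+] → (-0.4127, -2.0841, 0)–(-0.4127, -1.54309, -1.41631)  len=1.5161
  (v2,v4,v11) [-+-] → (-0.4127, -1.54309, 1.41631)–(-0.4127, -1.03295, 1.92645)  len=0.7214
  (v6,v2,v10) [+--] → (-0.4127, -1.54309, -1.41631)–(-0.4127, -1.03295, -1.92645)  len=0.7214

Chained into 1 loop(s):
  loop 1: 10 segments, perimeter = 13.0821
Total perimeter = 13.082

loops=1 perimeter=13.082


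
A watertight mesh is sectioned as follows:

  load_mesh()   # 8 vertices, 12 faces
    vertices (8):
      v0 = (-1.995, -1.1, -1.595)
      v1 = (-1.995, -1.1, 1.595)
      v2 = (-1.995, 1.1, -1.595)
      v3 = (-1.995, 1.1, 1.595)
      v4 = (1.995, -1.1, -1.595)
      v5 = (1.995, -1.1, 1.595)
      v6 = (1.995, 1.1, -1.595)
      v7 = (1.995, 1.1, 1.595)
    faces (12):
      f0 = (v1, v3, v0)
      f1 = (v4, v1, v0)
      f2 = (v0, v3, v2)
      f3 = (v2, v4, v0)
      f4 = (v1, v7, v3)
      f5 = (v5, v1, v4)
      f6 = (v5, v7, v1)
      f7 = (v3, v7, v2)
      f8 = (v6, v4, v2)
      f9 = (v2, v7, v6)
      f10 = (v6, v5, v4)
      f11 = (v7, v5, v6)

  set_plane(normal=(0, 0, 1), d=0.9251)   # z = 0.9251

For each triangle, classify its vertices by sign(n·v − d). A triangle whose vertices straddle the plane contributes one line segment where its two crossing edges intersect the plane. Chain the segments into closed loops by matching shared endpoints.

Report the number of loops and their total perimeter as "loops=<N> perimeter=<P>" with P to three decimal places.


loops=1 perimeter=12.380

Straddling triangles (8 of 12):
  (v1,v3,v0) [++-] → (-1.995, 0.638, 0.9251)–(-1.995, -1.1, 0.9251)  len=1.7380
  (v4,v1,v0) [-+-] → (-1.1571, -1.1, 0.9251)–(-1.995, -1.1, 0.9251)  len=0.8379
  (v0,v3,v2) [-+-] → (-1.995, 0.638, 0.9251)–(-1.995, 1.1, 0.9251)  len=0.4620
  (v5,v1,v4) [++-] → (-1.1571, -1.1, 0.9251)–(1.995, -1.1, 0.9251)  len=3.1521
  (v3,v7,v2) [++-] → (1.1571, 1.1, 0.9251)–(-1.995, 1.1, 0.9251)  len=3.1521
  (v2,v7,v6) [-+-] → (1.1571, 1.1, 0.9251)–(1.995, 1.1, 0.9251)  len=0.8379
  (v6,v5,v4) [-+-] → (1.995, -0.638, 0.9251)–(1.995, -1.1, 0.9251)  len=0.4620
  (v7,v5,v6) [++-] → (1.995, -0.638, 0.9251)–(1.995, 1.1, 0.9251)  len=1.7380

Chained into 1 loop(s):
  loop 1: 8 segments, perimeter = 12.3800
Total perimeter = 12.380


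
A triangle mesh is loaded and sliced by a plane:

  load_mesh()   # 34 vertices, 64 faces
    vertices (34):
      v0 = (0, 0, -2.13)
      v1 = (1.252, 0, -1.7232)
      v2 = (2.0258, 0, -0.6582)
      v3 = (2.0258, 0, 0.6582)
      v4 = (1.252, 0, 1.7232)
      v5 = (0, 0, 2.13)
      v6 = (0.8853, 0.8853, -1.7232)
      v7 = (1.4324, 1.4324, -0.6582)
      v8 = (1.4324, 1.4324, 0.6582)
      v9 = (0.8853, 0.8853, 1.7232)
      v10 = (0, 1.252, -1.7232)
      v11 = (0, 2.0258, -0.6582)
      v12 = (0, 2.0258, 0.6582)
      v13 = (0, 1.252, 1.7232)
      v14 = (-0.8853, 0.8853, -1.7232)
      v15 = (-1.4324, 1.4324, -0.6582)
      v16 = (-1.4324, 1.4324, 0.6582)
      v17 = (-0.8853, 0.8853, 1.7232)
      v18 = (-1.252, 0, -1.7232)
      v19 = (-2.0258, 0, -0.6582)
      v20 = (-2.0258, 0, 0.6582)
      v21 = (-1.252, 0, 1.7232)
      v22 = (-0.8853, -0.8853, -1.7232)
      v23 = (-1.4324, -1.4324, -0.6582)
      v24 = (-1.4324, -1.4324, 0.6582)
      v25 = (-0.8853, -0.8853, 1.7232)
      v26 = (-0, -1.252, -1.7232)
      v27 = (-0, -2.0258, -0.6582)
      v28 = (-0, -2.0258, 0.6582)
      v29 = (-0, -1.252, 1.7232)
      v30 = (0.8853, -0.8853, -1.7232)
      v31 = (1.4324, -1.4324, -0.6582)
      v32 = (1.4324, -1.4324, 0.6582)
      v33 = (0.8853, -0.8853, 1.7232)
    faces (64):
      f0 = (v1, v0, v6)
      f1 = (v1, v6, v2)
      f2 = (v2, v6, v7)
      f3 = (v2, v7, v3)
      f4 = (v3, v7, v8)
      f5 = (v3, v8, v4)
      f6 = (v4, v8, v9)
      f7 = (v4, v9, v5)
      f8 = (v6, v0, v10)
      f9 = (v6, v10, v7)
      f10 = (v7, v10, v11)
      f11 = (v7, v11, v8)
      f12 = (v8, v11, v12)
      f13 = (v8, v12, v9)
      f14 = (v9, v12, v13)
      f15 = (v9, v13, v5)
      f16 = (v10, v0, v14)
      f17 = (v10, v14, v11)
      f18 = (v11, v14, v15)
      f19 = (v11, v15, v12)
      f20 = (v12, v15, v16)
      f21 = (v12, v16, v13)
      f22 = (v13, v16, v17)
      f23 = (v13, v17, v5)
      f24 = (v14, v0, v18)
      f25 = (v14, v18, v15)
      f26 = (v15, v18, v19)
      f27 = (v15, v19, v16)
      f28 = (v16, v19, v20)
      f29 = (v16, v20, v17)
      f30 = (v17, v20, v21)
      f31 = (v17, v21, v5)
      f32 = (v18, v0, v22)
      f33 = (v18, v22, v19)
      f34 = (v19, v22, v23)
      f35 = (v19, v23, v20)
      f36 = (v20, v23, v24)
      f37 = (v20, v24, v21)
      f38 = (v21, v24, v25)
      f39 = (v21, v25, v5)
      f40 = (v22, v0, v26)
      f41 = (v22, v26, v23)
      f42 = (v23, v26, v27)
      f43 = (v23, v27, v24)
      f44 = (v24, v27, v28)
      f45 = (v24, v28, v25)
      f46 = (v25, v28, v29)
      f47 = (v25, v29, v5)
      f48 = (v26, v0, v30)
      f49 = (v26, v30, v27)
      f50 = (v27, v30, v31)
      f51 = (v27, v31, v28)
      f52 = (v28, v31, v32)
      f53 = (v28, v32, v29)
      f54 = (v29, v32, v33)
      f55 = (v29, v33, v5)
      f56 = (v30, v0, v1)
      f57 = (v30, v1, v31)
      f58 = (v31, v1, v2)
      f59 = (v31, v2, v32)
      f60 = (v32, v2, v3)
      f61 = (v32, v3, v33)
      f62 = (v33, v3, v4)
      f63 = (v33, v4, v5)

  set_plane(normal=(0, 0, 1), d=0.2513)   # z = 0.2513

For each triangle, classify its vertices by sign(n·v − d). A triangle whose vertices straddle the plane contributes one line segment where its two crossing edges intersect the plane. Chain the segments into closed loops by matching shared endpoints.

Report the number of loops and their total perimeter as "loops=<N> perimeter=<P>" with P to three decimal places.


Straddling triangles (16 of 64):
  (v2,v7,v3) [--+] → (1.84238, 0.442756, 0.2513)–(2.0258, 0, 0.2513)  len=0.4792
  (v3,v7,v8) [+-+] → (1.84238, 0.442756, 0.2513)–(1.4324, 1.4324, 0.2513)  len=1.0712
  (v7,v11,v8) [--+] → (0.989644, 1.61582, 0.2513)–(1.4324, 1.4324, 0.2513)  len=0.4792
  (v8,v11,v12) [+-+] → (0.989644, 1.61582, 0.2513)–(0, 2.0258, 0.2513)  len=1.0712
  (v11,v15,v12) [--+] → (-0.442756, 1.84238, 0.2513)–(0, 2.0258, 0.2513)  len=0.4792
  (v12,v15,v16) [+-+] → (-0.442756, 1.84238, 0.2513)–(-1.4324, 1.4324, 0.2513)  len=1.0712
  (v15,v19,v16) [--+] → (-1.61582, 0.989644, 0.2513)–(-1.4324, 1.4324, 0.2513)  len=0.4792
  (v16,v19,v20) [+-+] → (-1.61582, 0.989644, 0.2513)–(-2.0258, 0, 0.2513)  len=1.0712
  (v19,v23,v20) [--+] → (-1.84238, -0.442756, 0.2513)–(-2.0258, 0, 0.2513)  len=0.4792
  (v20,v23,v24) [+-+] → (-1.84238, -0.442756, 0.2513)–(-1.4324, -1.4324, 0.2513)  len=1.0712
  (v23,v27,v24) [--+] → (-0.989644, -1.61582, 0.2513)–(-1.4324, -1.4324, 0.2513)  len=0.4792
  (v24,v27,v28) [+-+] → (-0.989644, -1.61582, 0.2513)–(0, -2.0258, 0.2513)  len=1.0712
  (v27,v31,v28) [--+] → (0.442756, -1.84238, 0.2513)–(0, -2.0258, 0.2513)  len=0.4792
  (v28,v31,v32) [+-+] → (0.442756, -1.84238, 0.2513)–(1.4324, -1.4324, 0.2513)  len=1.0712
  (v31,v2,v32) [--+] → (1.61582, -0.989644, 0.2513)–(1.4324, -1.4324, 0.2513)  len=0.4792
  (v32,v2,v3) [+-+] → (1.61582, -0.989644, 0.2513)–(2.0258, 0, 0.2513)  len=1.0712

Chained into 1 loop(s):
  loop 1: 16 segments, perimeter = 12.4036
Total perimeter = 12.404

loops=1 perimeter=12.404


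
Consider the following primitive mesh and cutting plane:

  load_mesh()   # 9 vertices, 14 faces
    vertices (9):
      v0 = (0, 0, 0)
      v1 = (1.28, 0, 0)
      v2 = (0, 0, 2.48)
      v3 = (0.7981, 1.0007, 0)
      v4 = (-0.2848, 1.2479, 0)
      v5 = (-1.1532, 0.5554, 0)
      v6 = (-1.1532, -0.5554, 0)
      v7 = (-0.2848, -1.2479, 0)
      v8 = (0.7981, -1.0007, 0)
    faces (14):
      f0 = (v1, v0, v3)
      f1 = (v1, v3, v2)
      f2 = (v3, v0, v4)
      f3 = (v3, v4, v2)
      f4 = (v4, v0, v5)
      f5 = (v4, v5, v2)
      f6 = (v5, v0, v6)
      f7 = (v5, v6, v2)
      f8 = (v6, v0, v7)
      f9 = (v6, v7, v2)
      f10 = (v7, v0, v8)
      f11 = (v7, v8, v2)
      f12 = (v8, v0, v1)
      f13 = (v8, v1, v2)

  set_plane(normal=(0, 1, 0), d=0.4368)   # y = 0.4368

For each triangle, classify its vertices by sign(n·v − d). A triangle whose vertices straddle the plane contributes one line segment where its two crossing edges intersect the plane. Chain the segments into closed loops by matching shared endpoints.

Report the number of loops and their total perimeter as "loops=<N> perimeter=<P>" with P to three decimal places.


Straddling triangles (8 of 14):
  (v1,v0,v3) [--+] → (0.348366, 0.4368, 0)–(1.06965, 0.4368, 0)  len=0.7213
  (v1,v3,v2) [-+-] → (1.06965, 0.4368, 0)–(0.348366, 0.4368, 1.39749)  len=1.5727
  (v3,v0,v4) [+-+] → (0.348366, 0.4368, 0)–(-0.099688, 0.4368, 0)  len=0.4481
  (v3,v4,v2) [++-] → (-0.099688, 0.4368, 1.61193)–(0.348366, 0.4368, 1.39749)  len=0.4967
  (v4,v0,v5) [+-+] → (-0.099688, 0.4368, 0)–(-0.906946, 0.4368, 0)  len=0.8073
  (v4,v5,v2) [++-] → (-0.906946, 0.4368, 0.529579)–(-0.099688, 0.4368, 1.61193)  len=1.3502
  (v5,v0,v6) [+--] → (-0.906946, 0.4368, 0)–(-1.1532, 0.4368, 0)  len=0.2463
  (v5,v6,v2) [+--] → (-1.1532, 0.4368, 0)–(-0.906946, 0.4368, 0.529579)  len=0.5840

Chained into 1 loop(s):
  loop 1: 8 segments, perimeter = 6.2265
Total perimeter = 6.227

loops=1 perimeter=6.227


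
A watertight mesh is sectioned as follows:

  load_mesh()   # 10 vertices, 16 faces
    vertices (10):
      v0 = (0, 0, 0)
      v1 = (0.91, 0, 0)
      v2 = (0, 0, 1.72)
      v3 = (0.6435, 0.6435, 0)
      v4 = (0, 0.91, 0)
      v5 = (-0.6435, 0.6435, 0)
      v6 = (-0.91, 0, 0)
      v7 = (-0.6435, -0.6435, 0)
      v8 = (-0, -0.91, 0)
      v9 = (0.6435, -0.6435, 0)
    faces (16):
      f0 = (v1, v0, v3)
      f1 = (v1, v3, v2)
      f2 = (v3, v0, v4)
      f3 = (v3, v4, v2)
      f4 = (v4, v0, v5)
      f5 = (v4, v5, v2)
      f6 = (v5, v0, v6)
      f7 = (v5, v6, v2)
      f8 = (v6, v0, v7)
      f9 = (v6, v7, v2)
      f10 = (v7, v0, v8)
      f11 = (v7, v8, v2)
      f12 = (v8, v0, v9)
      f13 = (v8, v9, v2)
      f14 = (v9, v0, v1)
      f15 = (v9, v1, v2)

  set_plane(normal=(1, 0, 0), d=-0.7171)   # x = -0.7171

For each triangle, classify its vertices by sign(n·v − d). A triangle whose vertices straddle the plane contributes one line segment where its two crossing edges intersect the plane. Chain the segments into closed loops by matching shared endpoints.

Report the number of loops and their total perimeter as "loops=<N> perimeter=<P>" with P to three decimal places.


loops=1 perimeter=2.115

Straddling triangles (4 of 16):
  (v5,v0,v6) [++-] → (-0.7171, 0, 0)–(-0.7171, 0.465783, 0)  len=0.4658
  (v5,v6,v2) [+-+] → (-0.7171, 0.465783, 0)–(-0.7171, 0, 0.364602)  len=0.5915
  (v6,v0,v7) [-++] → (-0.7171, 0, 0)–(-0.7171, -0.465783, 0)  len=0.4658
  (v6,v7,v2) [-++] → (-0.7171, -0.465783, 0)–(-0.7171, 0, 0.364602)  len=0.5915

Chained into 1 loop(s):
  loop 1: 4 segments, perimeter = 2.1146
Total perimeter = 2.115
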